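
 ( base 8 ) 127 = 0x57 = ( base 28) 33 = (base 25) 3C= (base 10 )87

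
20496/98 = 1464/7= 209.14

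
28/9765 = 4/1395 = 0.00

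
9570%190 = 70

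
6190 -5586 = 604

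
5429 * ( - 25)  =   - 135725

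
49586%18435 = 12716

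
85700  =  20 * 4285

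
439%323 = 116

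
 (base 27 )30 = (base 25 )36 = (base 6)213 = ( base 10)81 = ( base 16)51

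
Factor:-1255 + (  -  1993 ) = -2^4*7^1*29^1= - 3248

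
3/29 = 3/29=0.10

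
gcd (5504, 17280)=128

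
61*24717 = 1507737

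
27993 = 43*651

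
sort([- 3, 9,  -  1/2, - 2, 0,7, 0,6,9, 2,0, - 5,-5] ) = [ - 5, - 5, - 3,-2, - 1/2,0,  0,0,2,6, 7, 9 , 9]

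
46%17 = 12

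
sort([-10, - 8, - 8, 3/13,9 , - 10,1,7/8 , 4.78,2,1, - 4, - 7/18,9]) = [ - 10, - 10,-8, - 8, - 4, - 7/18,3/13,7/8,1,1,2,4.78, 9,9]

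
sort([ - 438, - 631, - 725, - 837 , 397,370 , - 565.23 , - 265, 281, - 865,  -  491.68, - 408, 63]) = [-865, - 837, - 725, - 631, - 565.23 , - 491.68, - 438, - 408, - 265,63,  281, 370, 397]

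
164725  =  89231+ 75494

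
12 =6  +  6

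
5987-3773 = 2214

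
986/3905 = 986/3905 = 0.25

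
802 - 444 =358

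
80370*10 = 803700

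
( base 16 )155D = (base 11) 4122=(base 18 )GFF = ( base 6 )41153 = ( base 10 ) 5469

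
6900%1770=1590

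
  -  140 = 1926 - 2066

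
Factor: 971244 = 2^2 * 3^3 * 17^1 * 23^2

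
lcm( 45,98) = 4410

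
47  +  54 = 101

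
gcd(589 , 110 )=1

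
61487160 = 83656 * 735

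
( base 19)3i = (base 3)2210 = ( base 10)75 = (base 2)1001011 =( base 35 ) 25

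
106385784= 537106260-430720476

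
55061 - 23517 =31544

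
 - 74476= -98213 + 23737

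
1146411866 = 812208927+334202939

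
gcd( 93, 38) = 1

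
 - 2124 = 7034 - 9158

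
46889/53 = 884  +  37/53 = 884.70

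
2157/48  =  719/16= 44.94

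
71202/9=7911  +  1/3 = 7911.33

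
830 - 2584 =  - 1754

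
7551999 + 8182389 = 15734388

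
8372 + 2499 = 10871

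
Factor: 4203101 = 7^1 *59^1*10177^1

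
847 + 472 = 1319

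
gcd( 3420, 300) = 60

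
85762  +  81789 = 167551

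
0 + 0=0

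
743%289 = 165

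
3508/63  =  3508/63 = 55.68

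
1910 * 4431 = 8463210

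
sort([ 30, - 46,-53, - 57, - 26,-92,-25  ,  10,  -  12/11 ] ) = [-92,-57, - 53, - 46, - 26, - 25,-12/11,10 , 30 ]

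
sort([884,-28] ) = [-28,884] 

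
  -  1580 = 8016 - 9596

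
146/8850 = 73/4425 = 0.02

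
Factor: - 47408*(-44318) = 2^5*2963^1*22159^1  =  2101027744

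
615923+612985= 1228908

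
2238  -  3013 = - 775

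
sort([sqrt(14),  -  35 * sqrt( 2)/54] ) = [ - 35*sqrt(2 )/54, sqrt( 14)] 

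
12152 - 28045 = -15893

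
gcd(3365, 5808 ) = 1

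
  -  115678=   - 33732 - 81946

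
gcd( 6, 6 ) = 6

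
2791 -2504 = 287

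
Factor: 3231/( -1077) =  - 3 = -3^1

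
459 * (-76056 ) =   -  34909704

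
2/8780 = 1/4390 = 0.00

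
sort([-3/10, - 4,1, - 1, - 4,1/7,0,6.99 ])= [ - 4, - 4,- 1,-3/10,0,1/7,1,6.99] 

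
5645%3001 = 2644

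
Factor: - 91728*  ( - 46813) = 2^4*3^2*7^2*13^3 * 277^1 = 4294062864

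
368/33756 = 92/8439 = 0.01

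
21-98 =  -77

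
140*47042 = 6585880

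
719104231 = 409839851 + 309264380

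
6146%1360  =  706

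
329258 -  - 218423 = 547681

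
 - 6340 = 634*(-10)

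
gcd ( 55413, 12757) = 1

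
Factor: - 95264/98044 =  - 23816/24511 = -  2^3*13^1*127^( - 1)*193^( - 1)*229^1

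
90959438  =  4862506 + 86096932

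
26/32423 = 26/32423 = 0.00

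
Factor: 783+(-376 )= 11^1*37^1 = 407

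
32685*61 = 1993785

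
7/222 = 7/222 = 0.03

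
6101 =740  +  5361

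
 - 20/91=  - 20/91=- 0.22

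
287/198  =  287/198=1.45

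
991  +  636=1627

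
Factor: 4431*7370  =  2^1*3^1*5^1*7^1 * 11^1*67^1*211^1 = 32656470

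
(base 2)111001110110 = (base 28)4K6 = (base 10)3702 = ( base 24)6A6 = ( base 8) 7166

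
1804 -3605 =- 1801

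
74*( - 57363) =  - 4244862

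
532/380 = 1 + 2/5 = 1.40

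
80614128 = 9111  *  8848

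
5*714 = 3570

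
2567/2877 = 2567/2877 = 0.89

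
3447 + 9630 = 13077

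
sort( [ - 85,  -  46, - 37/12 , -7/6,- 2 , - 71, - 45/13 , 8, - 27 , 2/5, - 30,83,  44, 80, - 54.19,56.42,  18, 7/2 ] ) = [ - 85,-71, - 54.19 , - 46, - 30, - 27,-45/13, - 37/12, - 2, - 7/6 , 2/5, 7/2, 8,18 , 44,56.42,80,83 ] 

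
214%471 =214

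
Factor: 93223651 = 93223651^1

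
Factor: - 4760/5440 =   -  7/8 = - 2^ ( - 3 ) * 7^1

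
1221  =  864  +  357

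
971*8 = 7768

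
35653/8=35653/8 =4456.62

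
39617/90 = 440 + 17/90 = 440.19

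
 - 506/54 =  - 253/27 = - 9.37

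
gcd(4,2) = 2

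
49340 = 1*49340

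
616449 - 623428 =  - 6979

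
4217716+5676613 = 9894329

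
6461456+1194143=7655599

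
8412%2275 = 1587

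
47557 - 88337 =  - 40780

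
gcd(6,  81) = 3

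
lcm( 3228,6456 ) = 6456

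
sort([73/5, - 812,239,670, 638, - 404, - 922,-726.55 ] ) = [ - 922 , - 812, - 726.55, - 404, 73/5,239,638,670]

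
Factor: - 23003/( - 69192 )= 2^( - 3 ) * 3^( - 2 )*31^( - 2) * 23003^1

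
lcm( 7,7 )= 7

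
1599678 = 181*8838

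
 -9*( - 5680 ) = 51120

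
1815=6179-4364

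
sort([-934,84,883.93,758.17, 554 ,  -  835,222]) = [ -934, - 835,84,  222,554,758.17,883.93 ]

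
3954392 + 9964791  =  13919183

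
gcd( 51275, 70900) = 25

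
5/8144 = 5/8144 = 0.00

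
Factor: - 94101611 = - 94101611^1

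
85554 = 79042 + 6512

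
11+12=23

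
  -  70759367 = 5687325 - 76446692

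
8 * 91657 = 733256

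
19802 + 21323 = 41125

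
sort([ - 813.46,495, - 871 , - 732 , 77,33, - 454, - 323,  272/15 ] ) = [  -  871,-813.46, - 732, - 454,-323,272/15,  33, 77, 495 ] 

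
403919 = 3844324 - 3440405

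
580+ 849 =1429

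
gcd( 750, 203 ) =1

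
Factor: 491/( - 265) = -5^( - 1) * 53^( - 1)* 491^1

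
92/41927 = 92/41927 = 0.00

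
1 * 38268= 38268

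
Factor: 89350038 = 2^1 * 3^2*4963891^1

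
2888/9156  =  722/2289= 0.32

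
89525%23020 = 20465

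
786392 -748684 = 37708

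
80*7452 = 596160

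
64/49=1 + 15/49 = 1.31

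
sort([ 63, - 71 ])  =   [ - 71, 63 ]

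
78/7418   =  39/3709 = 0.01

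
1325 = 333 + 992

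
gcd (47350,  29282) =2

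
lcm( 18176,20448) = 163584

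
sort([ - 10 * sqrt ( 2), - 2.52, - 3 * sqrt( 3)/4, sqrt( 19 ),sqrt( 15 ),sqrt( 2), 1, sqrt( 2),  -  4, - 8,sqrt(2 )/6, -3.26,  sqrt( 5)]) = [ - 10*sqrt(2), - 8 , - 4, - 3.26, - 2.52,-3*sqrt( 3 ) /4 , sqrt(2 )/6,1,sqrt( 2 ),  sqrt( 2 ), sqrt (5) , sqrt( 15),sqrt(19 ) ] 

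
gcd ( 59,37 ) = 1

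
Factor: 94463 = 94463^1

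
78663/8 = 9832 + 7/8 = 9832.88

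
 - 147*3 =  - 441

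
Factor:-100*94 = -9400  =  -2^3*5^2*47^1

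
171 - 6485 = - 6314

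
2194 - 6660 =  - 4466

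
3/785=3/785 = 0.00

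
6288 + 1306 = 7594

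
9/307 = 9/307 = 0.03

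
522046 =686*761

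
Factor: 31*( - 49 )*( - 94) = 2^1*7^2*31^1*47^1 = 142786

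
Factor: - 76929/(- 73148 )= 2^ ( - 2 ) * 3^1*18287^ ( - 1 )*25643^1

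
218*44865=9780570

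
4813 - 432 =4381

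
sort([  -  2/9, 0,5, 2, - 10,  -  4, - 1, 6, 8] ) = [  -  10, - 4,  -  1, - 2/9,0,  2, 5 , 6, 8]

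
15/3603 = 5/1201=0.00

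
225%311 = 225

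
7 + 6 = 13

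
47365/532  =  89 + 17/532=89.03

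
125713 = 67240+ 58473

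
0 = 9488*0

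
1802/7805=1802/7805= 0.23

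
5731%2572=587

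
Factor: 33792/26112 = 2^1*11^1 * 17^(- 1)= 22/17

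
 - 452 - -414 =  - 38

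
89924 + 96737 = 186661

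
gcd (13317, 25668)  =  69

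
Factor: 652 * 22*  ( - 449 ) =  - 6440456 = - 2^3 * 11^1*163^1*449^1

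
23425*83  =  1944275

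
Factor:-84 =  - 2^2*3^1*7^1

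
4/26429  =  4/26429 = 0.00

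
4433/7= 633+2/7 = 633.29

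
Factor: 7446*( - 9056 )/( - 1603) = 67430976/1603 = 2^6*3^1*7^( - 1)*17^1 * 73^1*229^( - 1)*283^1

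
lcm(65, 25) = 325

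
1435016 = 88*16307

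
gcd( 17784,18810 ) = 342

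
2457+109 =2566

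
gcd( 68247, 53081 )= 7583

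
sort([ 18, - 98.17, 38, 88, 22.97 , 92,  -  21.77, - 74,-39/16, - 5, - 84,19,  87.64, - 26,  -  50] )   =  [-98.17,  -  84,  -  74, - 50,-26, - 21.77, - 5,-39/16,  18, 19, 22.97, 38,87.64,88, 92] 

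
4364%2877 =1487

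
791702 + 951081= 1742783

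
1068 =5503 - 4435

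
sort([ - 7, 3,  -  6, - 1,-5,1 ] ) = [ -7, - 6, - 5, - 1,1,3]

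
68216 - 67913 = 303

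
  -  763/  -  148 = 5 + 23/148 = 5.16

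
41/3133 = 41/3133 = 0.01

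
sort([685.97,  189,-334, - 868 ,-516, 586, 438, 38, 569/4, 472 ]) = [ - 868, - 516, - 334, 38, 569/4, 189, 438, 472, 586,  685.97]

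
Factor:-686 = -2^1*7^3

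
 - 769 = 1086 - 1855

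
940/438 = 2 + 32/219 = 2.15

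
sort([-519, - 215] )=[ - 519 ,-215 ] 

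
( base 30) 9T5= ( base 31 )9ag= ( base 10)8975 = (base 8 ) 21417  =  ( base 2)10001100001111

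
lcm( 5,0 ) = 0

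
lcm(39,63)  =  819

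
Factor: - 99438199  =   - 7^2*2029351^1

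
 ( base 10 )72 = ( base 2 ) 1001000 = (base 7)132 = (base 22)36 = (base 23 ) 33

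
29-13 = 16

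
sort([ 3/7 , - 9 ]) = [ - 9,3/7] 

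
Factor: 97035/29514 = 2^( - 1 )*5^1*4919^( - 1)*6469^1 = 32345/9838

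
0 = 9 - 9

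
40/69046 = 20/34523 = 0.00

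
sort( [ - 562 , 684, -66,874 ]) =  [ - 562,-66,684, 874]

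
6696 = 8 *837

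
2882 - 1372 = 1510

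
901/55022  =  901/55022=0.02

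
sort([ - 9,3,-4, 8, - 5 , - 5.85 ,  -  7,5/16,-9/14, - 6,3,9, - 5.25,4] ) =[  -  9, - 7, - 6,  -  5.85, - 5.25, - 5, - 4, - 9/14, 5/16,3,  3,  4,8,9]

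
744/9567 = 248/3189  =  0.08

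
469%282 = 187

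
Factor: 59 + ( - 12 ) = 47 =47^1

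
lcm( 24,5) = 120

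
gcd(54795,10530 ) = 195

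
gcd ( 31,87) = 1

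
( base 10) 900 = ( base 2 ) 1110000100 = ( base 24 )1dc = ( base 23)1G3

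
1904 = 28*68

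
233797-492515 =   -  258718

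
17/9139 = 17/9139 = 0.00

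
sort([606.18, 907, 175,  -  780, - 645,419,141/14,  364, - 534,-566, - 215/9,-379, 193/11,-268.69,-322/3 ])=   [-780, - 645 ,-566, - 534, - 379, - 268.69, - 322/3,-215/9 , 141/14,193/11 , 175, 364, 419,606.18, 907] 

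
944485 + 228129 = 1172614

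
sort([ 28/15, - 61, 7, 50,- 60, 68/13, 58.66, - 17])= [ - 61 , -60, - 17,28/15,68/13, 7,50, 58.66]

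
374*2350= 878900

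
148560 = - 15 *( -9904 )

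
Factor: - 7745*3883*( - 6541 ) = 5^1*11^1*31^1 * 211^1*353^1*1549^1 = 196712954735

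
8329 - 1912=6417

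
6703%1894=1021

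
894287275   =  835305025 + 58982250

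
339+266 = 605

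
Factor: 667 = 23^1*29^1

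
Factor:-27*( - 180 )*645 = 2^2 * 3^6*5^2*43^1 = 3134700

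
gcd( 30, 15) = 15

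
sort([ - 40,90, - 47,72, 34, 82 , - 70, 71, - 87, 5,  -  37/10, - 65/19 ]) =[ - 87,  -  70,-47, - 40, - 37/10,-65/19,5,  34, 71, 72,  82,  90 ] 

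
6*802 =4812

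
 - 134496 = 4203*( - 32)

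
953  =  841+112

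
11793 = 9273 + 2520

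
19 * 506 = 9614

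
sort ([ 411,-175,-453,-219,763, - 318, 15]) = [ - 453, - 318,-219, - 175, 15, 411, 763] 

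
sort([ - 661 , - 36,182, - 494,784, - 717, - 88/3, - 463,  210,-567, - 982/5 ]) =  [  -  717, - 661, - 567, - 494,- 463, - 982/5, - 36,  -  88/3,182, 210,784 ] 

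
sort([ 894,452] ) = [ 452, 894 ] 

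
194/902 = 97/451 = 0.22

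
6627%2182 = 81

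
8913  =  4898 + 4015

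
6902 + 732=7634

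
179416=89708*2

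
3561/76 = 46+ 65/76 = 46.86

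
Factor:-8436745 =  - 5^1*23^1*73363^1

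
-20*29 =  - 580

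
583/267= 583/267 = 2.18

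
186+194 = 380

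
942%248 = 198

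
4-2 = 2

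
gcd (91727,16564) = 1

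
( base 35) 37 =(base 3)11011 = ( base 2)1110000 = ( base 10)112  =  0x70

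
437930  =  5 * 87586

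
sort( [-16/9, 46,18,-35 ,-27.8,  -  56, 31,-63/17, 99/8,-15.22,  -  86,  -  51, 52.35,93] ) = [-86,-56, - 51,-35, - 27.8,-15.22,-63/17 , - 16/9, 99/8, 18, 31, 46, 52.35,93]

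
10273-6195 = 4078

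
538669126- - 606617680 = 1145286806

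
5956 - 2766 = 3190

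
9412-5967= 3445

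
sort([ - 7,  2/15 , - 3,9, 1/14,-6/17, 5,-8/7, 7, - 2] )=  [ - 7, - 3, - 2, - 8/7, - 6/17,  1/14 , 2/15, 5, 7, 9]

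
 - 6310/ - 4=1577 +1/2  =  1577.50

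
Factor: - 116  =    -  2^2*29^1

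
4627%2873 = 1754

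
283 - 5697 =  - 5414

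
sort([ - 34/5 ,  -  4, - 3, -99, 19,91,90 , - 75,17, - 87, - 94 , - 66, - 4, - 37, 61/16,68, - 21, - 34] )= [ - 99, - 94, - 87, - 75, - 66, - 37, - 34,-21, - 34/5, - 4,- 4 , - 3, 61/16,17 , 19,68, 90,91]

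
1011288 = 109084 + 902204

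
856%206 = 32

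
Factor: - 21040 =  - 2^4 * 5^1*263^1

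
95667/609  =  31889/203=157.09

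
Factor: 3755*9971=5^1 *13^2*59^1*751^1  =  37441105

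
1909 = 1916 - 7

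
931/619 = 931/619 = 1.50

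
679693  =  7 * 97099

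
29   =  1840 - 1811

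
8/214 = 4/107 = 0.04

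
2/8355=2/8355 = 0.00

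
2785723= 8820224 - 6034501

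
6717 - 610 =6107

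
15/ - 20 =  - 3/4 = - 0.75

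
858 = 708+150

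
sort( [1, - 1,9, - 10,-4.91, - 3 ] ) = [-10,-4.91, - 3, - 1, 1, 9 ]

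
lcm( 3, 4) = 12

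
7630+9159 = 16789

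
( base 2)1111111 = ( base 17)78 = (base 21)61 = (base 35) 3M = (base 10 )127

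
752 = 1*752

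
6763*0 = 0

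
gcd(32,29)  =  1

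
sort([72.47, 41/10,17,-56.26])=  [-56.26,41/10, 17,72.47] 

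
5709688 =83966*68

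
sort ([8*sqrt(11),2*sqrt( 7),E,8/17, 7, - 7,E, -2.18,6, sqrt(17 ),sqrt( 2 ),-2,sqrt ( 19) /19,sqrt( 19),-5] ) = [ - 7,  -  5, - 2.18, - 2 , sqrt(19)/19, 8/17, sqrt(2), E,E, sqrt( 17),sqrt(19),2* sqrt(7),6,7,8 * sqrt( 11)]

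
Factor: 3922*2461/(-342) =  - 3^ ( - 2)*19^( - 1)*23^1*37^1*53^1*107^1  =  - 4826021/171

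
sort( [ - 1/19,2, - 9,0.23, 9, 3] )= [ - 9, - 1/19,0.23,2, 3,  9 ] 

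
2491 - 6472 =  - 3981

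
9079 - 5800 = 3279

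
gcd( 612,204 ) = 204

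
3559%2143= 1416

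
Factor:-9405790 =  - 2^1*5^1*151^1*6229^1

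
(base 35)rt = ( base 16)3CE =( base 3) 1100002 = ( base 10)974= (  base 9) 1302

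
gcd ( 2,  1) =1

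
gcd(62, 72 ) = 2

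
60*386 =23160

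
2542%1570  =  972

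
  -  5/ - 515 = 1/103= 0.01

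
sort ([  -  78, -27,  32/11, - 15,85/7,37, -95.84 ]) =[-95.84, - 78, - 27,-15,32/11,85/7,37] 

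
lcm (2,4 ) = 4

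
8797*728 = 6404216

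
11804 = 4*2951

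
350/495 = 70/99  =  0.71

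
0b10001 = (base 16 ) 11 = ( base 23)h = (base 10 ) 17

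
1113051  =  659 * 1689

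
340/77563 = 340/77563= 0.00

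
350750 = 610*575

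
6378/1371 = 2126/457 = 4.65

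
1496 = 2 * 748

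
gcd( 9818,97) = 1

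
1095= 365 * 3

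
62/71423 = 62/71423 = 0.00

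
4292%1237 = 581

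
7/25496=7/25496 = 0.00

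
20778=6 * 3463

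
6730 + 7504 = 14234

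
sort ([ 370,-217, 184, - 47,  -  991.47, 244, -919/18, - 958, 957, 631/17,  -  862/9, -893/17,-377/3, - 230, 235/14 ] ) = [ - 991.47, - 958, - 230,  -  217, - 377/3, - 862/9, - 893/17,-919/18,  -  47, 235/14, 631/17, 184, 244,  370, 957 ]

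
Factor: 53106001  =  13^1*367^1*11131^1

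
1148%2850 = 1148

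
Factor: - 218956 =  - 2^2*19^1 * 43^1 * 67^1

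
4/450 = 2/225=   0.01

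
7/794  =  7/794 = 0.01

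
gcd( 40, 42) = 2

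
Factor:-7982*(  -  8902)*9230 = 655844701720 = 2^3*5^1*13^2* 71^1*307^1*4451^1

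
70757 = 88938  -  18181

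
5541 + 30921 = 36462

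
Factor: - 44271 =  - 3^2*4919^1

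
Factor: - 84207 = -3^1*28069^1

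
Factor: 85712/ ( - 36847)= - 2^4*11^1*487^1 * 36847^( - 1 )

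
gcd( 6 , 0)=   6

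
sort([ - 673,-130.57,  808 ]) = [-673,-130.57 , 808]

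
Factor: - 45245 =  - 5^1 * 9049^1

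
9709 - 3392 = 6317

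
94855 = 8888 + 85967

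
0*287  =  0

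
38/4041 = 38/4041 =0.01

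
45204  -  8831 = 36373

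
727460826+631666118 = 1359126944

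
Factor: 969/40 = 2^( - 3 )*3^1 * 5^(-1) * 17^1*19^1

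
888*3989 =3542232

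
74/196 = 37/98 =0.38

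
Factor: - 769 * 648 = -2^3*3^4*769^1 =- 498312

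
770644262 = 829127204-58482942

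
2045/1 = 2045 = 2045.00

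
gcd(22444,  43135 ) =1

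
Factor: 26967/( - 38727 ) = - 3^( - 1 ) * 13^( - 1)*89^1*101^1*331^( - 1)=-8989/12909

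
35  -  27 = 8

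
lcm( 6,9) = 18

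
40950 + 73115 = 114065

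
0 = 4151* 0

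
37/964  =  37/964 = 0.04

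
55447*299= 16578653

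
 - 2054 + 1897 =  - 157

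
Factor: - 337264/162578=-168632/81289 =- 2^3*13^( - 3)*37^( - 1)*  107^1*197^1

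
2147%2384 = 2147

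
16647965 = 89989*185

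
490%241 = 8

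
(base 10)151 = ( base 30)51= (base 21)74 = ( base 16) 97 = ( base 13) b8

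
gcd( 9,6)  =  3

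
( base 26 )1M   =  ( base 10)48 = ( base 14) 36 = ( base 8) 60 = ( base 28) 1K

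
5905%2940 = 25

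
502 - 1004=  - 502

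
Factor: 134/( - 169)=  - 2^1*13^ (- 2)*67^1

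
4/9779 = 4/9779= 0.00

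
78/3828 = 13/638= 0.02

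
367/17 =21 + 10/17 =21.59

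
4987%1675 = 1637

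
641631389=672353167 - 30721778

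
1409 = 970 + 439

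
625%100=25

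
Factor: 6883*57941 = 398807903 = 13^1*4457^1*6883^1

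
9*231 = 2079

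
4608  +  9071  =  13679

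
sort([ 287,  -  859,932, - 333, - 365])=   [ - 859, - 365,-333,  287 , 932]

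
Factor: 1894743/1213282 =2^ ( - 1 )*3^2 * 7^( - 1) * 79^( - 1) *1097^(-1) * 210527^1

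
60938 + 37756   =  98694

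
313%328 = 313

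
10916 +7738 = 18654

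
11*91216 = 1003376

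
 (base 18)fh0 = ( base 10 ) 5166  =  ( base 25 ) 86G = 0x142e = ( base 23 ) 9HE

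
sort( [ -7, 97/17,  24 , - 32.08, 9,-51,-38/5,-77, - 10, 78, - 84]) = [ - 84, - 77,-51 , - 32.08,-10,- 38/5 ,-7, 97/17, 9, 24,78]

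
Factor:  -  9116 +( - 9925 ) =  - 3^1 * 11^1*577^1 = - 19041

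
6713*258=1731954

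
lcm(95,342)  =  1710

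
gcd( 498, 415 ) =83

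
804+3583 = 4387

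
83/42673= 83/42673 = 0.00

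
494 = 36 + 458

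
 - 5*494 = - 2470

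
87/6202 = 87/6202 = 0.01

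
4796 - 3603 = 1193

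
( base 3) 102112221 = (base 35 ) 6UM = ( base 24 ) EEM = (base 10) 8422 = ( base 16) 20e6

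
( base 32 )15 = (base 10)37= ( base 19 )1I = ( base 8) 45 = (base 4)211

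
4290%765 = 465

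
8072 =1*8072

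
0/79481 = 0 =0.00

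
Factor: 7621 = 7621^1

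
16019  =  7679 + 8340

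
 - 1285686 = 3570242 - 4855928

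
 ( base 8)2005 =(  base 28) 18L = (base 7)3000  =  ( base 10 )1029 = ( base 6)4433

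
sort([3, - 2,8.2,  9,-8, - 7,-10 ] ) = [ - 10,  -  8, - 7,-2,3,8.2,9]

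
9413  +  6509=15922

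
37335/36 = 12445/12=1037.08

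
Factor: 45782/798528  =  22891/399264 = 2^( - 5 )*3^( - 1 ) *11^1*2081^1*4159^( - 1)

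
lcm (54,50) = 1350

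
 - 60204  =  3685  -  63889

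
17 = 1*17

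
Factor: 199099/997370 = 2^(-1)*5^(-1 ) * 11^ ( - 1)*103^1*1933^1 * 9067^( - 1)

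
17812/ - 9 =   -  17812/9 = - 1979.11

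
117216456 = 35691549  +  81524907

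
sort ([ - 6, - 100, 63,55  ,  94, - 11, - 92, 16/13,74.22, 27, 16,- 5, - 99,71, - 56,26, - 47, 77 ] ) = [ - 100, - 99,  -  92, - 56, - 47, - 11, - 6, - 5, 16/13, 16,  26, 27, 55, 63  ,  71, 74.22, 77, 94 ]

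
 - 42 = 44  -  86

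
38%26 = 12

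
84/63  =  4/3 = 1.33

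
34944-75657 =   -  40713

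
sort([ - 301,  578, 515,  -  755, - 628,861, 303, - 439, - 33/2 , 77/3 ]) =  [ - 755 ,-628,- 439,- 301,  -  33/2,77/3,303,515, 578,861]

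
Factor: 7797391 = 7^1*19^1*23^1 *2549^1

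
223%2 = 1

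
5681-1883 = 3798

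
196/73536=49/18384 = 0.00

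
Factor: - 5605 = -5^1*19^1*59^1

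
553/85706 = 553/85706= 0.01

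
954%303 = 45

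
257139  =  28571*9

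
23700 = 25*948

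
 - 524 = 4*(- 131 )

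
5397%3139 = 2258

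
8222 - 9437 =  - 1215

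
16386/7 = 16386/7 = 2340.86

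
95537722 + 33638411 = 129176133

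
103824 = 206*504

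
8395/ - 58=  - 8395/58= -144.74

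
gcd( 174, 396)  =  6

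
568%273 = 22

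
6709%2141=286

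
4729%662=95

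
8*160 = 1280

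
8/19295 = 8/19295 = 0.00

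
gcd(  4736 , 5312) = 64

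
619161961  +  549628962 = 1168790923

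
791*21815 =17255665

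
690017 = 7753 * 89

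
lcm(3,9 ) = 9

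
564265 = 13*43405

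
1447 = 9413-7966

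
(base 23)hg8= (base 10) 9369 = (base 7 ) 36213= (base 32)94p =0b10010010011001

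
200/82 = 2 + 18/41 = 2.44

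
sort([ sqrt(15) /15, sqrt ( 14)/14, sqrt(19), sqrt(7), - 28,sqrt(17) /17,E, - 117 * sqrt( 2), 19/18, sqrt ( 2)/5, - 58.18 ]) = [ - 117 * sqrt( 2), - 58.18, - 28, sqrt( 17)/17  ,  sqrt( 15 ) /15, sqrt(14)/14, sqrt(2) /5, 19/18, sqrt(7 ), E,sqrt(19 )]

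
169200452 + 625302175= 794502627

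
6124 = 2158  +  3966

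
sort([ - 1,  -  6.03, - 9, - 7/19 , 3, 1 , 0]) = [ -9, - 6.03, - 1, - 7/19,0, 1,3 ]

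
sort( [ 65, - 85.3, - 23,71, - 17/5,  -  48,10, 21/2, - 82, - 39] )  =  [ - 85.3,- 82,-48,-39, -23, - 17/5, 10,21/2, 65,71 ] 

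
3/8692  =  3/8692 = 0.00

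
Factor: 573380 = 2^2 * 5^1 * 28669^1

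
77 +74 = 151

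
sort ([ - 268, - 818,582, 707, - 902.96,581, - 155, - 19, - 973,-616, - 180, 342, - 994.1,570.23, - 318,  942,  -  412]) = [ -994.1, - 973,-902.96, - 818, - 616, - 412, - 318,  -  268, - 180, - 155, - 19,342,570.23 , 581,582, 707,942] 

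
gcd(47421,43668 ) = 9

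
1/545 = 1/545 = 0.00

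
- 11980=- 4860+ - 7120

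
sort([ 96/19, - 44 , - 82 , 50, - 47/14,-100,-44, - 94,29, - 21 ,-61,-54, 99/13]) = [ - 100, - 94,-82, -61 , - 54, - 44, - 44, - 21, - 47/14,96/19,99/13, 29, 50]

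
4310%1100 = 1010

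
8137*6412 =52174444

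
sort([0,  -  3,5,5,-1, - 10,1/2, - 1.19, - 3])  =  [ - 10, - 3, - 3, - 1.19,-1,0,1/2,5,5 ]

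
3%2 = 1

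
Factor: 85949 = 61^1*1409^1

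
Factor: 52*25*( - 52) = -2^4*5^2*13^2 =-67600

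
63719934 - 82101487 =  - 18381553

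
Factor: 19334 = 2^1*7^1*1381^1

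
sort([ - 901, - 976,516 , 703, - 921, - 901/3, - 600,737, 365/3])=[ - 976 , -921, - 901  ,-600 ,-901/3,365/3,516,703, 737 ] 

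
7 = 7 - 0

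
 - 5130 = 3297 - 8427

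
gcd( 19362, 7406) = 14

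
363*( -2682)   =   - 973566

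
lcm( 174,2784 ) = 2784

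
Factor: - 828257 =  - 17^1 * 83^1*587^1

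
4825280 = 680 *7096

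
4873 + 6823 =11696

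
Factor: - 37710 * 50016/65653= - 2^6*3^3*5^1*7^( - 1) * 83^( - 1) * 113^(-1)*419^1 * 521^1 =-  1886103360/65653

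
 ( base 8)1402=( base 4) 30002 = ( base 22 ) 1D0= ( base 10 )770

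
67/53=1+14/53 = 1.26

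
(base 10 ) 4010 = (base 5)112020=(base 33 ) 3MH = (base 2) 111110101010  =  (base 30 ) 4DK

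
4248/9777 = 1416/3259=0.43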